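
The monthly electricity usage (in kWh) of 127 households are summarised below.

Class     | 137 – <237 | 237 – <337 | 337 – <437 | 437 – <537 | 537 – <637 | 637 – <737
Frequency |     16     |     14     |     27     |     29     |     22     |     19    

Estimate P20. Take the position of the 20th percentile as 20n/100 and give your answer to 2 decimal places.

Cumulative frequencies: 16, 30, 57, 86, 108, 127
n = 127; position = 20n/100 = 25.4.
This falls in the class 237 – <337: L = 237, F = 16, f = 14, h = 100.
20th percentile ≈ 237 + ((25.4 − 16) / 14) × 100 = 304.1429

304.14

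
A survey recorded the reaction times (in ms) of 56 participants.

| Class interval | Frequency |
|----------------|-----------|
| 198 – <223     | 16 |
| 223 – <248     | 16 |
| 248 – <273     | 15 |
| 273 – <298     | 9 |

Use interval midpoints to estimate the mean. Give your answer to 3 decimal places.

Midpoints: 210.5, 235.5, 260.5, 285.5
Σfm = 16×210.5 + 16×235.5 + 15×260.5 + 9×285.5 = 13613
n = Σf = 56
Mean = 13613 / 56 = 243.0893

243.089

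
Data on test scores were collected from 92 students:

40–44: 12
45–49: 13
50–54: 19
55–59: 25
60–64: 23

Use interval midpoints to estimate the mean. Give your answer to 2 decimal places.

53.85

Midpoints: 42, 47, 52, 57, 62
Σfm = 12×42 + 13×47 + 19×52 + 25×57 + 23×62 = 4954
n = Σf = 92
Mean = 4954 / 92 = 53.8478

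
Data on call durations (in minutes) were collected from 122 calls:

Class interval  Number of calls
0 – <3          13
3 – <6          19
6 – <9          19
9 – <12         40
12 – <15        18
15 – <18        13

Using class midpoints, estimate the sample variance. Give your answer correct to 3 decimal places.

19.327

Midpoints: 1.5, 4.5, 7.5, 10.5, 13.5, 16.5
n = 122, Σfm = 1125, mean = 9.2213
Σfm² = 12712.5
Σf(m − x̄)² = Σfm² − (Σfm)²/n = 12712.5 − 1125²/122 = 2338.5246
Sample variance = 2338.5246 / 121 = 19.3266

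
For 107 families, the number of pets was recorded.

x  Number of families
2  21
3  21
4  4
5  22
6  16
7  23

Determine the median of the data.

Cumulative frequencies: 21, 42, 46, 68, 84, 107
n = 107, so the median is the value in position (n+1)/2 = 54.
Position 54 falls at value 5.

5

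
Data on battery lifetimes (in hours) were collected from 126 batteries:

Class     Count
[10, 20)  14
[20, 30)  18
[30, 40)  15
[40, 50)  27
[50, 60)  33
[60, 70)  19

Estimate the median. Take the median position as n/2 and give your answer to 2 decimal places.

Cumulative frequencies: 14, 32, 47, 74, 107, 126
n = 126; position = n/2 = 63.
This falls in the class [40, 50): L = 40, F = 47, f = 27, h = 10.
Median ≈ 40 + ((63 − 47) / 27) × 10 = 45.9259

45.93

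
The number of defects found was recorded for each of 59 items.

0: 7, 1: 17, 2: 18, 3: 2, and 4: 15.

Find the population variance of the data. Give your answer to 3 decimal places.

Values: 0, 1, 2, 3, 4
n = 59, Σfx = 119, mean = 2.0169
Σfx² = 347
Σf(x − x̄)² = Σfx² − (Σfx)²/n = 347 − 119²/59 = 106.9831
Population variance = 106.9831 / 59 = 1.8133

1.813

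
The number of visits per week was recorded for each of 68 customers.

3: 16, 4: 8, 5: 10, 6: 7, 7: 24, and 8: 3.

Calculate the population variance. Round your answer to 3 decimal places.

Values: 3, 4, 5, 6, 7, 8
n = 68, Σfx = 364, mean = 5.3529
Σfx² = 2142
Σf(x − x̄)² = Σfx² − (Σfx)²/n = 2142 − 364²/68 = 193.5294
Population variance = 193.5294 / 68 = 2.8460

2.846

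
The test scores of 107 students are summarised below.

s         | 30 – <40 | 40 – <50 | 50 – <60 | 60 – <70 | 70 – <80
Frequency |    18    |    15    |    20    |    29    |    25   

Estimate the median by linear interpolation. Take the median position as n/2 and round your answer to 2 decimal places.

Cumulative frequencies: 18, 33, 53, 82, 107
n = 107; position = n/2 = 53.5.
This falls in the class 60 – <70: L = 60, F = 53, f = 29, h = 10.
Median ≈ 60 + ((53.5 − 53) / 29) × 10 = 60.1724

60.17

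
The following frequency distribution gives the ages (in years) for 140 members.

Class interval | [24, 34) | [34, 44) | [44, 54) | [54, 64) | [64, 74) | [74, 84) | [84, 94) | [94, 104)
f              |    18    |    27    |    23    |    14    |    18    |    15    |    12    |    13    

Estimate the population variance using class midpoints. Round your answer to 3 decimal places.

490.587

Midpoints: 29, 39, 49, 59, 69, 79, 89, 99
n = 140, Σfm = 8310, mean = 59.3571
Σfm² = 561940
Σf(m − x̄)² = Σfm² − (Σfm)²/n = 561940 − 8310²/140 = 68682.1429
Population variance = 68682.1429 / 140 = 490.5867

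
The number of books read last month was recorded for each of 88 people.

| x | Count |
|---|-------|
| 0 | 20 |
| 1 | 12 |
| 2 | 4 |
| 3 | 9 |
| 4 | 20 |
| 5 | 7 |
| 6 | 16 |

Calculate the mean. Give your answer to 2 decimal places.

2.93

Values: 0, 1, 2, 3, 4, 5, 6
Σfx = 20×0 + 12×1 + 4×2 + 9×3 + 20×4 + 7×5 + 16×6 = 258
n = Σf = 88
Mean = 258 / 88 = 2.9318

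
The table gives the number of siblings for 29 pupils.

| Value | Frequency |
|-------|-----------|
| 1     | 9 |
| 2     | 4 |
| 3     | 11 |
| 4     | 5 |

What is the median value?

Cumulative frequencies: 9, 13, 24, 29
n = 29, so the median is the value in position (n+1)/2 = 15.
Position 15 falls at value 3.

3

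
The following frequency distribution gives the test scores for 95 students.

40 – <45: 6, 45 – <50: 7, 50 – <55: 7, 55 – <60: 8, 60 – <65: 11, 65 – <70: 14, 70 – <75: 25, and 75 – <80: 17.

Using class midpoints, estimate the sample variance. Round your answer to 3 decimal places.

116.422

Midpoints: 42.5, 47.5, 52.5, 57.5, 62.5, 67.5, 72.5, 77.5
n = 95, Σfm = 6177.5, mean = 65.0263
Σfm² = 412643.75
Σf(m − x̄)² = Σfm² − (Σfm)²/n = 412643.75 − 6177.5²/95 = 10943.6842
Sample variance = 10943.6842 / 94 = 116.4222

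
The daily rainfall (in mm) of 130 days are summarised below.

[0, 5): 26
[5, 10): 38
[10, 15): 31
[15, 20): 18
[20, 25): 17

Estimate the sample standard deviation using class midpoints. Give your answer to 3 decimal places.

6.483

Midpoints: 2.5, 7.5, 12.5, 17.5, 22.5
n = 130, Σfm = 1435, mean = 11.0385
Σfm² = 21262.5
Σf(m − x̄)² = Σfm² − (Σfm)²/n = 21262.5 − 1435²/130 = 5422.3077
Sample variance = 5422.3077 / 129 = 42.0334
Standard deviation = √42.0334 = 6.4833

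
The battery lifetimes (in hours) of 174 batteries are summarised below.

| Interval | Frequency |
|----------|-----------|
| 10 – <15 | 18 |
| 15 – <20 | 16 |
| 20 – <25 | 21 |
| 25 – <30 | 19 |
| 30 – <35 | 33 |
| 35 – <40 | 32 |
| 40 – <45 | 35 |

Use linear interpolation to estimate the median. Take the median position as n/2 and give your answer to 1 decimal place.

Cumulative frequencies: 18, 34, 55, 74, 107, 139, 174
n = 174; position = n/2 = 87.
This falls in the class 30 – <35: L = 30, F = 74, f = 33, h = 5.
Median ≈ 30 + ((87 − 74) / 33) × 5 = 31.9697

32.0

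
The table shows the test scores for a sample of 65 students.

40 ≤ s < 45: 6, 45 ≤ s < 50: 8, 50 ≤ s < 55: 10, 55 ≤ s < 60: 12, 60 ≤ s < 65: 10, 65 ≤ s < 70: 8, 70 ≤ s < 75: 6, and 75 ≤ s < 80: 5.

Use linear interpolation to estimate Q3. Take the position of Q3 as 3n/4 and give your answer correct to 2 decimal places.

66.72

Cumulative frequencies: 6, 14, 24, 36, 46, 54, 60, 65
n = 65; position = 3n/4 = 48.75.
This falls in the class 65 ≤ s < 70: L = 65, F = 46, f = 8, h = 5.
Upper quartile ≈ 65 + ((48.75 − 46) / 8) × 5 = 66.7188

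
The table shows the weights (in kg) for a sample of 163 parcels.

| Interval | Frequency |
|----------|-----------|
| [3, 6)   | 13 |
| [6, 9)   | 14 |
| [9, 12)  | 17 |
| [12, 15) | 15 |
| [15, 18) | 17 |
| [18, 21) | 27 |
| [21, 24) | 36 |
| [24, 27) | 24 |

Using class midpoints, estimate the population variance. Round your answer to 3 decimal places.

44.127

Midpoints: 4.5, 7.5, 10.5, 13.5, 16.5, 19.5, 22.5, 25.5
n = 163, Σfm = 2773.5, mean = 17.0153
Σfm² = 54384.75
Σf(m − x̄)² = Σfm² − (Σfm)²/n = 54384.75 − 2773.5²/163 = 7192.7117
Population variance = 7192.7117 / 163 = 44.1271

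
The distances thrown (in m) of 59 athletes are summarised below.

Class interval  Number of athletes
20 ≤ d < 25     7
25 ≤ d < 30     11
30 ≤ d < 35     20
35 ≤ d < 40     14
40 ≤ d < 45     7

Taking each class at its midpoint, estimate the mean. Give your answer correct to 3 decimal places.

32.754

Midpoints: 22.5, 27.5, 32.5, 37.5, 42.5
Σfm = 7×22.5 + 11×27.5 + 20×32.5 + 14×37.5 + 7×42.5 = 1932.5
n = Σf = 59
Mean = 1932.5 / 59 = 32.7542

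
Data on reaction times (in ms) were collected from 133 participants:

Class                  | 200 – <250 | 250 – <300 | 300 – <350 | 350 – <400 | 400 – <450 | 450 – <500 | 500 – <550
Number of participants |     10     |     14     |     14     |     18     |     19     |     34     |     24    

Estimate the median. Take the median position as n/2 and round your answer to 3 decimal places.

427.632

Cumulative frequencies: 10, 24, 38, 56, 75, 109, 133
n = 133; position = n/2 = 66.5.
This falls in the class 400 – <450: L = 400, F = 56, f = 19, h = 50.
Median ≈ 400 + ((66.5 − 56) / 19) × 50 = 427.6316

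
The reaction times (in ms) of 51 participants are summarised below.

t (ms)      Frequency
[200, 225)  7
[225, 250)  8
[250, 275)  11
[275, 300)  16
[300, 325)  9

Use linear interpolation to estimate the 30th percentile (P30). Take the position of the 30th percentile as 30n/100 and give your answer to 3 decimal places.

Cumulative frequencies: 7, 15, 26, 42, 51
n = 51; position = 30n/100 = 15.3.
This falls in the class [250, 275): L = 250, F = 15, f = 11, h = 25.
30th percentile ≈ 250 + ((15.3 − 15) / 11) × 25 = 250.6818

250.682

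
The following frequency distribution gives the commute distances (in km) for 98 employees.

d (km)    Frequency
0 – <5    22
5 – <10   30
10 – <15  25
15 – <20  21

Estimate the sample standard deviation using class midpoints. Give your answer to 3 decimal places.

5.333

Midpoints: 2.5, 7.5, 12.5, 17.5
n = 98, Σfm = 960, mean = 9.7959
Σfm² = 12162.5
Σf(m − x̄)² = Σfm² − (Σfm)²/n = 12162.5 − 960²/98 = 2758.4184
Sample variance = 2758.4184 / 97 = 28.4373
Standard deviation = √28.4373 = 5.3327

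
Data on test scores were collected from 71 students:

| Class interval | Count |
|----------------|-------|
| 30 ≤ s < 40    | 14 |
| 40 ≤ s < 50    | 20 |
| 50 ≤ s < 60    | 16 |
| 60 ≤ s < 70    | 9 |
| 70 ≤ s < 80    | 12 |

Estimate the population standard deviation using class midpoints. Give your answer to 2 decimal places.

Midpoints: 35, 45, 55, 65, 75
n = 71, Σfm = 3755, mean = 52.8873
Σfm² = 211575
Σf(m − x̄)² = Σfm² − (Σfm)²/n = 211575 − 3755²/71 = 12983.0986
Population variance = 12983.0986 / 71 = 182.8605
Standard deviation = √182.8605 = 13.5226

13.52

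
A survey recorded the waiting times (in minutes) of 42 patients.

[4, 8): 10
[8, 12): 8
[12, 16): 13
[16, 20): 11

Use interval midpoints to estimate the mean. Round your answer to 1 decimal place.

Midpoints: 6, 10, 14, 18
Σfm = 10×6 + 8×10 + 13×14 + 11×18 = 520
n = Σf = 42
Mean = 520 / 42 = 12.3810

12.4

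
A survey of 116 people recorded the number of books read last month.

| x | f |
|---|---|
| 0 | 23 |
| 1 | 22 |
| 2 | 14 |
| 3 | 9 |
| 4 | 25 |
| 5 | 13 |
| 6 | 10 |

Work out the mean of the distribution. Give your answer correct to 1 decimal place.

Values: 0, 1, 2, 3, 4, 5, 6
Σfx = 23×0 + 22×1 + 14×2 + 9×3 + 25×4 + 13×5 + 10×6 = 302
n = Σf = 116
Mean = 302 / 116 = 2.6034

2.6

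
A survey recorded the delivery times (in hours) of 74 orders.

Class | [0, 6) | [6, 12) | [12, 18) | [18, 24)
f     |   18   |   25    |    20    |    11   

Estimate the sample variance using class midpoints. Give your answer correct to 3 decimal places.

36.600

Midpoints: 3, 9, 15, 21
n = 74, Σfm = 810, mean = 10.9459
Σfm² = 11538
Σf(m − x̄)² = Σfm² − (Σfm)²/n = 11538 − 810²/74 = 2671.7838
Sample variance = 2671.7838 / 73 = 36.5998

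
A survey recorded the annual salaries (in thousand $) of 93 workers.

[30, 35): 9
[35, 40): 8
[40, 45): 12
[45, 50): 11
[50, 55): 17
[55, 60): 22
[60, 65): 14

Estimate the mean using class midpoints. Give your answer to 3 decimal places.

Midpoints: 32.5, 37.5, 42.5, 47.5, 52.5, 57.5, 62.5
Σfm = 9×32.5 + 8×37.5 + 12×42.5 + 11×47.5 + 17×52.5 + 22×57.5 + 14×62.5 = 4657.5
n = Σf = 93
Mean = 4657.5 / 93 = 50.0806

50.081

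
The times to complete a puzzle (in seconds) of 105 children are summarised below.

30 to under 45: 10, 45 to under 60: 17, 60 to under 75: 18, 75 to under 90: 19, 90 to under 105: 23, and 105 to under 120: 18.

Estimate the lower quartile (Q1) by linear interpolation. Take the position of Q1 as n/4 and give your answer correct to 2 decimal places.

59.34

Cumulative frequencies: 10, 27, 45, 64, 87, 105
n = 105; position = n/4 = 26.25.
This falls in the class 45 to under 60: L = 45, F = 10, f = 17, h = 15.
Lower quartile ≈ 45 + ((26.25 − 10) / 17) × 15 = 59.3382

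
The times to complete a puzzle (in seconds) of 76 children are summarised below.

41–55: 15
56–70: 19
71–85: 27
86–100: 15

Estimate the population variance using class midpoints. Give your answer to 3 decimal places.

Midpoints: 48, 63, 78, 93
n = 76, Σfm = 5418, mean = 71.2895
Σfm² = 403974
Σf(m − x̄)² = Σfm² − (Σfm)²/n = 403974 − 5418²/76 = 17727.6316
Population variance = 17727.6316 / 76 = 233.2583

233.258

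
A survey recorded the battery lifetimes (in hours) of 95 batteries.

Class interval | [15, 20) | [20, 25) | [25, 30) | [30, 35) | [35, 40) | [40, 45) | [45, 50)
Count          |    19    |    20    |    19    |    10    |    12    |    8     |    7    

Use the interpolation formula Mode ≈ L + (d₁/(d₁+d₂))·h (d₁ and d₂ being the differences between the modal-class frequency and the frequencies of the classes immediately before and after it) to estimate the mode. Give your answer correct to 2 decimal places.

Modal class: [20, 25) (highest frequency 20).
d₁ = 20 − 19 = 1, d₂ = 20 − 19 = 1
Mode ≈ 20 + (1/(1+1)) × 5 = 20 + 2.5000 = 22.5000

22.50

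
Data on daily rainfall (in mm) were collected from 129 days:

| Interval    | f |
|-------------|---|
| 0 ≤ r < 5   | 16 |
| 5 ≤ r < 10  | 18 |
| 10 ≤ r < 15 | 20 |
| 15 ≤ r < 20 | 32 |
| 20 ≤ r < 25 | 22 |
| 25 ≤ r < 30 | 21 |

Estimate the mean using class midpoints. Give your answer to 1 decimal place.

15.9

Midpoints: 2.5, 7.5, 12.5, 17.5, 22.5, 27.5
Σfm = 16×2.5 + 18×7.5 + 20×12.5 + 32×17.5 + 22×22.5 + 21×27.5 = 2057.5
n = Σf = 129
Mean = 2057.5 / 129 = 15.9496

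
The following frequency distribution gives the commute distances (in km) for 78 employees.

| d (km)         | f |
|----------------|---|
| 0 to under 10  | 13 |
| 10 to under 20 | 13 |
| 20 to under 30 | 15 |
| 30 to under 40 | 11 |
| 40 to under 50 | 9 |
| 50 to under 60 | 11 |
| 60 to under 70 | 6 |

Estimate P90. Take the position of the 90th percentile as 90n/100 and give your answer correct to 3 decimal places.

Cumulative frequencies: 13, 26, 41, 52, 61, 72, 78
n = 78; position = 90n/100 = 70.2.
This falls in the class 50 to under 60: L = 50, F = 61, f = 11, h = 10.
90th percentile ≈ 50 + ((70.2 − 61) / 11) × 10 = 58.3636

58.364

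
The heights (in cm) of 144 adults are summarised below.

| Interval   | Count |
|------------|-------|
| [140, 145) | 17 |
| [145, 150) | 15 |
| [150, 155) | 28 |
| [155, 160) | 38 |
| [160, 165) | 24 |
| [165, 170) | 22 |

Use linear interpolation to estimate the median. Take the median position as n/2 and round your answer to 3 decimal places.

Cumulative frequencies: 17, 32, 60, 98, 122, 144
n = 144; position = n/2 = 72.
This falls in the class [155, 160): L = 155, F = 60, f = 38, h = 5.
Median ≈ 155 + ((72 − 60) / 38) × 5 = 156.5789

156.579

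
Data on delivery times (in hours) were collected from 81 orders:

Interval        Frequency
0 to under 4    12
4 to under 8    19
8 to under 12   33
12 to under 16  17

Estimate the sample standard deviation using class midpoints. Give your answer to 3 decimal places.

3.890

Midpoints: 2, 6, 10, 14
n = 81, Σfm = 706, mean = 8.7160
Σfm² = 7364
Σf(m − x̄)² = Σfm² − (Σfm)²/n = 7364 − 706²/81 = 1210.4691
Sample variance = 1210.4691 / 80 = 15.1309
Standard deviation = √15.1309 = 3.8898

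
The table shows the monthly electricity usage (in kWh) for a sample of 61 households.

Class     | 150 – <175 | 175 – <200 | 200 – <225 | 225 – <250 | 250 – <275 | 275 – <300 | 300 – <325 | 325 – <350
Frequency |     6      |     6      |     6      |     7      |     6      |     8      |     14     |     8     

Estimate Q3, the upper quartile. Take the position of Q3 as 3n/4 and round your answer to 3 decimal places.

Cumulative frequencies: 6, 12, 18, 25, 31, 39, 53, 61
n = 61; position = 3n/4 = 45.75.
This falls in the class 300 – <325: L = 300, F = 39, f = 14, h = 25.
Upper quartile ≈ 300 + ((45.75 − 39) / 14) × 25 = 312.0536

312.054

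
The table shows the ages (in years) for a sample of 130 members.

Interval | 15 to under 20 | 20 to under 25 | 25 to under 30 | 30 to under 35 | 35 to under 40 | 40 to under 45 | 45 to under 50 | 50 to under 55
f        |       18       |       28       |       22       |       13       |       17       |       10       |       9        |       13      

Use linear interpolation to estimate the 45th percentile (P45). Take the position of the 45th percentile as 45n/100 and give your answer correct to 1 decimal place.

Cumulative frequencies: 18, 46, 68, 81, 98, 108, 117, 130
n = 130; position = 45n/100 = 58.5.
This falls in the class 25 to under 30: L = 25, F = 46, f = 22, h = 5.
45th percentile ≈ 25 + ((58.5 − 46) / 22) × 5 = 27.8409

27.8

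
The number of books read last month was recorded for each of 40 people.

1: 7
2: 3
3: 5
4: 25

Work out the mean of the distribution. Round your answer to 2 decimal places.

3.20

Values: 1, 2, 3, 4
Σfx = 7×1 + 3×2 + 5×3 + 25×4 = 128
n = Σf = 40
Mean = 128 / 40 = 3.2000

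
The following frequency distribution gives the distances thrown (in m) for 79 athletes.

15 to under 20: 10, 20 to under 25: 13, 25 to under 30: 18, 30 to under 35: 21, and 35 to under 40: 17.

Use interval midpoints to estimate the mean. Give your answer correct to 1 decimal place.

Midpoints: 17.5, 22.5, 27.5, 32.5, 37.5
Σfm = 10×17.5 + 13×22.5 + 18×27.5 + 21×32.5 + 17×37.5 = 2282.5
n = Σf = 79
Mean = 2282.5 / 79 = 28.8924

28.9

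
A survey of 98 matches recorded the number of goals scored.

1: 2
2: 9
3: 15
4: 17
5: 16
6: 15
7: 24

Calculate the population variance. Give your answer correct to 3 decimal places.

Values: 1, 2, 3, 4, 5, 6, 7
n = 98, Σfx = 471, mean = 4.8061
Σfx² = 2561
Σf(x − x̄)² = Σfx² − (Σfx)²/n = 2561 − 471²/98 = 297.3163
Population variance = 297.3163 / 98 = 3.0338

3.034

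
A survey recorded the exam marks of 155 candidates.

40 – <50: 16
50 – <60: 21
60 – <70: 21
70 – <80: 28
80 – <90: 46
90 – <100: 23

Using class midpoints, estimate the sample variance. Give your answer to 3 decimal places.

249.786

Midpoints: 45, 55, 65, 75, 85, 95
n = 155, Σfm = 11435, mean = 73.7742
Σfm² = 882075
Σf(m − x̄)² = Σfm² − (Σfm)²/n = 882075 − 11435²/155 = 38467.0968
Sample variance = 38467.0968 / 154 = 249.7863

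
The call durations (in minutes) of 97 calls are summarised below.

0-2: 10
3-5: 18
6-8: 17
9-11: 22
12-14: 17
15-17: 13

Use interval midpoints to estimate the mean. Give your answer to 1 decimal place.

Midpoints: 1, 4, 7, 10, 13, 16
Σfm = 10×1 + 18×4 + 17×7 + 22×10 + 17×13 + 13×16 = 850
n = Σf = 97
Mean = 850 / 97 = 8.7629

8.8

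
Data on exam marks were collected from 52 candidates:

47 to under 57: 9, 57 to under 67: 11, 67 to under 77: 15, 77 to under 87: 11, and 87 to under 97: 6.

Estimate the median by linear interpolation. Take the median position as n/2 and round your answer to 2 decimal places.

Cumulative frequencies: 9, 20, 35, 46, 52
n = 52; position = n/2 = 26.
This falls in the class 67 to under 77: L = 67, F = 20, f = 15, h = 10.
Median ≈ 67 + ((26 − 20) / 15) × 10 = 71.0000

71.00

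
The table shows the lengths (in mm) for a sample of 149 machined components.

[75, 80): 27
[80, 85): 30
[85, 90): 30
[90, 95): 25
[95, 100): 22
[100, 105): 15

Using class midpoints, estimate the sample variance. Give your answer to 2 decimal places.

Midpoints: 77.5, 82.5, 87.5, 92.5, 97.5, 102.5
n = 149, Σfm = 13187.5, mean = 88.5067
Σfm² = 1176681.25
Σf(m − x̄)² = Σfm² − (Σfm)²/n = 1176681.25 − 13187.5²/149 = 9498.9933
Sample variance = 9498.9933 / 148 = 64.1824

64.18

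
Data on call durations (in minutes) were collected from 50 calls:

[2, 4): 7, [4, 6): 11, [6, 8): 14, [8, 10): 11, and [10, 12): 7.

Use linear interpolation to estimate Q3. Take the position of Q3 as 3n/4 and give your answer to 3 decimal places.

9.000

Cumulative frequencies: 7, 18, 32, 43, 50
n = 50; position = 3n/4 = 37.5.
This falls in the class [8, 10): L = 8, F = 32, f = 11, h = 2.
Upper quartile ≈ 8 + ((37.5 − 32) / 11) × 2 = 9.0000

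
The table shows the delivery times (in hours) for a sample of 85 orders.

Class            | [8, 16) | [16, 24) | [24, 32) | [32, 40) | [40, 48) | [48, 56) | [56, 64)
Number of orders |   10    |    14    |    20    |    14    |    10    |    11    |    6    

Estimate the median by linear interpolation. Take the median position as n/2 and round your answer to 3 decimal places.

Cumulative frequencies: 10, 24, 44, 58, 68, 79, 85
n = 85; position = n/2 = 42.5.
This falls in the class [24, 32): L = 24, F = 24, f = 20, h = 8.
Median ≈ 24 + ((42.5 − 24) / 20) × 8 = 31.4000

31.400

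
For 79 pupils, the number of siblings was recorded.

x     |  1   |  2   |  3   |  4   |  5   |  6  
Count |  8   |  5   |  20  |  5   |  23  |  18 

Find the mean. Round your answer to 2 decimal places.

Values: 1, 2, 3, 4, 5, 6
Σfx = 8×1 + 5×2 + 20×3 + 5×4 + 23×5 + 18×6 = 321
n = Σf = 79
Mean = 321 / 79 = 4.0633

4.06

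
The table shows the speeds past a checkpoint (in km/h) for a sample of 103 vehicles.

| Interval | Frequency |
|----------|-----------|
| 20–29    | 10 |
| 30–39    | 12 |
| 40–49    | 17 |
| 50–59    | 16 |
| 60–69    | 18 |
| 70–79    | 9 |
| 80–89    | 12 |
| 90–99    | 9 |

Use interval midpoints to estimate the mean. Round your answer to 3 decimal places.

Midpoints: 24.5, 34.5, 44.5, 54.5, 64.5, 74.5, 84.5, 94.5
Σfm = 10×24.5 + 12×34.5 + 17×44.5 + 16×54.5 + 18×64.5 + 9×74.5 + 12×84.5 + 9×94.5 = 5983.5
n = Σf = 103
Mean = 5983.5 / 103 = 58.0922

58.092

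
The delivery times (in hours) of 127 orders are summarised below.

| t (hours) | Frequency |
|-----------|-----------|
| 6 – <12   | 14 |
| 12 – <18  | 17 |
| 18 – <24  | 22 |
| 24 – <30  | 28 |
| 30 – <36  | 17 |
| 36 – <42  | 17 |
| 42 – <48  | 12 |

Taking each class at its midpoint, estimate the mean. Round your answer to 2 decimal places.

26.48

Midpoints: 9, 15, 21, 27, 33, 39, 45
Σfm = 14×9 + 17×15 + 22×21 + 28×27 + 17×33 + 17×39 + 12×45 = 3363
n = Σf = 127
Mean = 3363 / 127 = 26.4803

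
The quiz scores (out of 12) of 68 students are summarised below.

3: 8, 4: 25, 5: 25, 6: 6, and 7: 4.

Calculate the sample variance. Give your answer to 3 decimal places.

1.019

Values: 3, 4, 5, 6, 7
n = 68, Σfx = 313, mean = 4.6029
Σfx² = 1509
Σf(x − x̄)² = Σfx² − (Σfx)²/n = 1509 − 313²/68 = 68.2794
Sample variance = 68.2794 / 67 = 1.0191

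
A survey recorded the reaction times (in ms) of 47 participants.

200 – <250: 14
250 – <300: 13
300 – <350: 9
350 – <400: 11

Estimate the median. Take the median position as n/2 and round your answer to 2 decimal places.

Cumulative frequencies: 14, 27, 36, 47
n = 47; position = n/2 = 23.5.
This falls in the class 250 – <300: L = 250, F = 14, f = 13, h = 50.
Median ≈ 250 + ((23.5 − 14) / 13) × 50 = 286.5385

286.54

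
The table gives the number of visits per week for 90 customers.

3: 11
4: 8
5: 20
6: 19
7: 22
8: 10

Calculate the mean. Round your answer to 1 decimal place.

5.7

Values: 3, 4, 5, 6, 7, 8
Σfx = 11×3 + 8×4 + 20×5 + 19×6 + 22×7 + 10×8 = 513
n = Σf = 90
Mean = 513 / 90 = 5.7000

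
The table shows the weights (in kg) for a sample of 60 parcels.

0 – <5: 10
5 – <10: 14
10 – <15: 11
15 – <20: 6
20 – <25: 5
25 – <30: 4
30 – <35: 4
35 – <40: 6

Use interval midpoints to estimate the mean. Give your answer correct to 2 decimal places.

15.83

Midpoints: 2.5, 7.5, 12.5, 17.5, 22.5, 27.5, 32.5, 37.5
Σfm = 10×2.5 + 14×7.5 + 11×12.5 + 6×17.5 + 5×22.5 + 4×27.5 + 4×32.5 + 6×37.5 = 950
n = Σf = 60
Mean = 950 / 60 = 15.8333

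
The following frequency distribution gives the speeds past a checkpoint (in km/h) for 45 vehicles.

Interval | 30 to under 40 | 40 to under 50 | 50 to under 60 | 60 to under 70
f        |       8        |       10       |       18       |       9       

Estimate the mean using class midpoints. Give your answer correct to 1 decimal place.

Midpoints: 35, 45, 55, 65
Σfm = 8×35 + 10×45 + 18×55 + 9×65 = 2305
n = Σf = 45
Mean = 2305 / 45 = 51.2222

51.2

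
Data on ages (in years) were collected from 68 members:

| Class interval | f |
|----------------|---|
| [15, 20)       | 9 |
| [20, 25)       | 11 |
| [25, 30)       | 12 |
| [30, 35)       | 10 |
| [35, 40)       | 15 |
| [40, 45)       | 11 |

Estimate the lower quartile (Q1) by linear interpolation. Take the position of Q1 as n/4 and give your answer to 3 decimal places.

23.636

Cumulative frequencies: 9, 20, 32, 42, 57, 68
n = 68; position = n/4 = 17.
This falls in the class [20, 25): L = 20, F = 9, f = 11, h = 5.
Lower quartile ≈ 20 + ((17 − 9) / 11) × 5 = 23.6364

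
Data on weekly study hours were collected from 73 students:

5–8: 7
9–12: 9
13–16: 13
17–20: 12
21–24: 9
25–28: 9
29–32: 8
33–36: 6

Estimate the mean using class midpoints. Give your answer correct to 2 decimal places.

19.76

Midpoints: 6.5, 10.5, 14.5, 18.5, 22.5, 26.5, 30.5, 34.5
Σfm = 7×6.5 + 9×10.5 + 13×14.5 + 12×18.5 + 9×22.5 + 9×26.5 + 8×30.5 + 6×34.5 = 1442.5
n = Σf = 73
Mean = 1442.5 / 73 = 19.7603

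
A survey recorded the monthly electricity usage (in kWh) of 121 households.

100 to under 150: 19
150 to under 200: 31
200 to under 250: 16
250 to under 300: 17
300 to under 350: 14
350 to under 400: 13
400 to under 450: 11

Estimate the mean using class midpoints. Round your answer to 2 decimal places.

249.38

Midpoints: 125, 175, 225, 275, 325, 375, 425
Σfm = 19×125 + 31×175 + 16×225 + 17×275 + 14×325 + 13×375 + 11×425 = 30175
n = Σf = 121
Mean = 30175 / 121 = 249.3802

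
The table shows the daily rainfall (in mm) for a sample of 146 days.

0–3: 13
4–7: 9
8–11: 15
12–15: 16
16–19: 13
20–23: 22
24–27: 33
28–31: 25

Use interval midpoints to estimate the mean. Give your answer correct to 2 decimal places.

Midpoints: 1.5, 5.5, 9.5, 13.5, 17.5, 21.5, 25.5, 29.5
Σfm = 13×1.5 + 9×5.5 + 15×9.5 + 16×13.5 + 13×17.5 + 22×21.5 + 33×25.5 + 25×29.5 = 2707
n = Σf = 146
Mean = 2707 / 146 = 18.5411

18.54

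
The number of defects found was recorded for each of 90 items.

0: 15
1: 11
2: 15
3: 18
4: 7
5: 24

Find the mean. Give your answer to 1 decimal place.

Values: 0, 1, 2, 3, 4, 5
Σfx = 15×0 + 11×1 + 15×2 + 18×3 + 7×4 + 24×5 = 243
n = Σf = 90
Mean = 243 / 90 = 2.7000

2.7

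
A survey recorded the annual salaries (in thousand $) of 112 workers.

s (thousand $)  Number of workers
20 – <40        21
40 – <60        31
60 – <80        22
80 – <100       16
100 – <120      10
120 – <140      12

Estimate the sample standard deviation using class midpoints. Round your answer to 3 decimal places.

Midpoints: 30, 50, 70, 90, 110, 130
n = 112, Σfm = 7820, mean = 69.8214
Σfm² = 657600
Σf(m − x̄)² = Σfm² − (Σfm)²/n = 657600 − 7820²/112 = 111596.4286
Sample variance = 111596.4286 / 111 = 1005.3732
Standard deviation = √1005.3732 = 31.7076

31.708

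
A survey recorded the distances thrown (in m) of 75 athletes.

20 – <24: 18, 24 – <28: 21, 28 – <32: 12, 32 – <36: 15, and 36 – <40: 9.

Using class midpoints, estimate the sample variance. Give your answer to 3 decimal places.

29.475

Midpoints: 22, 26, 30, 34, 38
n = 75, Σfm = 2154, mean = 28.7200
Σfm² = 64044
Σf(m − x̄)² = Σfm² − (Σfm)²/n = 64044 − 2154²/75 = 2181.1200
Sample variance = 2181.1200 / 74 = 29.4746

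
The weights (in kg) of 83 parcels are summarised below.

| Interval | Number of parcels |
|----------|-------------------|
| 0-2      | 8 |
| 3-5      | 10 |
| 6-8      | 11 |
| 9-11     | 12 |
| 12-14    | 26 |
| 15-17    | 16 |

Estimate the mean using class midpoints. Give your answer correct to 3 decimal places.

10.108

Midpoints: 1, 4, 7, 10, 13, 16
Σfm = 8×1 + 10×4 + 11×7 + 12×10 + 26×13 + 16×16 = 839
n = Σf = 83
Mean = 839 / 83 = 10.1084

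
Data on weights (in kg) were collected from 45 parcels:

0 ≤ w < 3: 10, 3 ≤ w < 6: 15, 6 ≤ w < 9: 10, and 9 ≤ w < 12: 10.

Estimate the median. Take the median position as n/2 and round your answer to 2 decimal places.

Cumulative frequencies: 10, 25, 35, 45
n = 45; position = n/2 = 22.5.
This falls in the class 3 ≤ w < 6: L = 3, F = 10, f = 15, h = 3.
Median ≈ 3 + ((22.5 − 10) / 15) × 3 = 5.5000

5.50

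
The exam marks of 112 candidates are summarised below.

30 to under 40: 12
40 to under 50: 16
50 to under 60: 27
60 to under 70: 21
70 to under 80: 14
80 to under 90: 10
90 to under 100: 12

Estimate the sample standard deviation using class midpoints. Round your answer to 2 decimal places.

Midpoints: 35, 45, 55, 65, 75, 85, 95
n = 112, Σfm = 7030, mean = 62.7679
Σfm² = 476800
Σf(m − x̄)² = Σfm² − (Σfm)²/n = 476800 − 7030²/112 = 35541.9643
Sample variance = 35541.9643 / 111 = 320.1979
Standard deviation = √320.1979 = 17.8941

17.89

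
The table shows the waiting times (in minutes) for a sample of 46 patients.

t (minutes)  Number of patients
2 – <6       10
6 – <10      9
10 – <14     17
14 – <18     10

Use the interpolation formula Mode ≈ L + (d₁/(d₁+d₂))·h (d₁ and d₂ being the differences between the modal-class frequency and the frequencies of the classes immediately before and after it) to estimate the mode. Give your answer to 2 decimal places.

12.13

Modal class: 10 – <14 (highest frequency 17).
d₁ = 17 − 9 = 8, d₂ = 17 − 10 = 7
Mode ≈ 10 + (8/(8+7)) × 4 = 10 + 2.1333 = 12.1333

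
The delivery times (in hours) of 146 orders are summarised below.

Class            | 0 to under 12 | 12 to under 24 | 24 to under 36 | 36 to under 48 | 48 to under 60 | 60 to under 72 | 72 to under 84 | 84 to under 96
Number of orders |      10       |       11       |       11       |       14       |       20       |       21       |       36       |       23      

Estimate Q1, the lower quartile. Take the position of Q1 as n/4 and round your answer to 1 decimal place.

Cumulative frequencies: 10, 21, 32, 46, 66, 87, 123, 146
n = 146; position = n/4 = 36.5.
This falls in the class 36 to under 48: L = 36, F = 32, f = 14, h = 12.
Lower quartile ≈ 36 + ((36.5 − 32) / 14) × 12 = 39.8571

39.9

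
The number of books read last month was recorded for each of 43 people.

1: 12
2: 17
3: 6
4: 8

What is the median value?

2

Cumulative frequencies: 12, 29, 35, 43
n = 43, so the median is the value in position (n+1)/2 = 22.
Position 22 falls at value 2.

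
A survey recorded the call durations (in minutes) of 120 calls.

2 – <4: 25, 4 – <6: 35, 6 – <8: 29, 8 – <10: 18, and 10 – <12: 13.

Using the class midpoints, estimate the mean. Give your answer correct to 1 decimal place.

6.3

Midpoints: 3, 5, 7, 9, 11
Σfm = 25×3 + 35×5 + 29×7 + 18×9 + 13×11 = 758
n = Σf = 120
Mean = 758 / 120 = 6.3167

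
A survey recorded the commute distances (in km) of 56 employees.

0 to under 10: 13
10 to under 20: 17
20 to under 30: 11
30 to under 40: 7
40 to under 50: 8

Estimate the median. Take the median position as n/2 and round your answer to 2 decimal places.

18.82

Cumulative frequencies: 13, 30, 41, 48, 56
n = 56; position = n/2 = 28.
This falls in the class 10 to under 20: L = 10, F = 13, f = 17, h = 10.
Median ≈ 10 + ((28 − 13) / 17) × 10 = 18.8235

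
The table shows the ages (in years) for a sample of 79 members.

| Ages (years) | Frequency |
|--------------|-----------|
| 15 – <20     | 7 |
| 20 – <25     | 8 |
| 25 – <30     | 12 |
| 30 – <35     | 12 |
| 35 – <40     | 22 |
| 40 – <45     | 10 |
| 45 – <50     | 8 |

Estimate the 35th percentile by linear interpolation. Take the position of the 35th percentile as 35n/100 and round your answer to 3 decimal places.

Cumulative frequencies: 7, 15, 27, 39, 61, 71, 79
n = 79; position = 35n/100 = 27.65.
This falls in the class 30 – <35: L = 30, F = 27, f = 12, h = 5.
35th percentile ≈ 30 + ((27.65 − 27) / 12) × 5 = 30.2708

30.271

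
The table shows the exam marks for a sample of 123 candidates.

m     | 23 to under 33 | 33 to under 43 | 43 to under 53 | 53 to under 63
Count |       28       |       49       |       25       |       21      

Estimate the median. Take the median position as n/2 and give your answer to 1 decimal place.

39.8

Cumulative frequencies: 28, 77, 102, 123
n = 123; position = n/2 = 61.5.
This falls in the class 33 to under 43: L = 33, F = 28, f = 49, h = 10.
Median ≈ 33 + ((61.5 − 28) / 49) × 10 = 39.8367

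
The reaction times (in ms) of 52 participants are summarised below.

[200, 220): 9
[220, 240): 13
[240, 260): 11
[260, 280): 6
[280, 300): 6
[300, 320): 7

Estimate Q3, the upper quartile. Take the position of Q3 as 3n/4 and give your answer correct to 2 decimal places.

Cumulative frequencies: 9, 22, 33, 39, 45, 52
n = 52; position = 3n/4 = 39.
This falls in the class [260, 280): L = 260, F = 33, f = 6, h = 20.
Upper quartile ≈ 260 + ((39 − 33) / 6) × 20 = 280.0000

280.00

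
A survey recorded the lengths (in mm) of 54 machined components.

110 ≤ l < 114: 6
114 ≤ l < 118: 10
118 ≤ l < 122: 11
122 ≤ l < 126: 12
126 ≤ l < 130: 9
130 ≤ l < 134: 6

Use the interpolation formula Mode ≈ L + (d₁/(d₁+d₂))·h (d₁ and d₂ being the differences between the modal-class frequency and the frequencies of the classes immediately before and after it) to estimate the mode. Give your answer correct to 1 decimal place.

Modal class: 122 ≤ l < 126 (highest frequency 12).
d₁ = 12 − 11 = 1, d₂ = 12 − 9 = 3
Mode ≈ 122 + (1/(1+3)) × 4 = 122 + 1.0000 = 123.0000

123.0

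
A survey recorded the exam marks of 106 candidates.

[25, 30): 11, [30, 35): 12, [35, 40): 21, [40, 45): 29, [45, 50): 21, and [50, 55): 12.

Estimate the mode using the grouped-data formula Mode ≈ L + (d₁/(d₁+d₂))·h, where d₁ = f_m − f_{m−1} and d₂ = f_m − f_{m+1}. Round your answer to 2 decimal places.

Modal class: [40, 45) (highest frequency 29).
d₁ = 29 − 21 = 8, d₂ = 29 − 21 = 8
Mode ≈ 40 + (8/(8+8)) × 5 = 40 + 2.5000 = 42.5000

42.50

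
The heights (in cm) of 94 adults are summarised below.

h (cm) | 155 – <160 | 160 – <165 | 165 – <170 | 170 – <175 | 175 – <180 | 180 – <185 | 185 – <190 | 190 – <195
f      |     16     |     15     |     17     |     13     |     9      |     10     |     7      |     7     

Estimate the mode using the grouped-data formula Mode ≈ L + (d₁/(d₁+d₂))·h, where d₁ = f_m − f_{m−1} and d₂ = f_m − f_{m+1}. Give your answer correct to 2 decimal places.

Modal class: 165 – <170 (highest frequency 17).
d₁ = 17 − 15 = 2, d₂ = 17 − 13 = 4
Mode ≈ 165 + (2/(2+4)) × 5 = 165 + 1.6667 = 166.6667

166.67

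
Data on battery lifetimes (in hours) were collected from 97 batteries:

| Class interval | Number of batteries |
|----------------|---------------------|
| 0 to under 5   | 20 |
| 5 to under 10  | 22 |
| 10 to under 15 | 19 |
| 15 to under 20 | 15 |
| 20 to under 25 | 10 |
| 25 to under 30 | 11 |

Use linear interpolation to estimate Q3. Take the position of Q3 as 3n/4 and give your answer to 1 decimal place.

Cumulative frequencies: 20, 42, 61, 76, 86, 97
n = 97; position = 3n/4 = 72.75.
This falls in the class 15 to under 20: L = 15, F = 61, f = 15, h = 5.
Upper quartile ≈ 15 + ((72.75 − 61) / 15) × 5 = 18.9167

18.9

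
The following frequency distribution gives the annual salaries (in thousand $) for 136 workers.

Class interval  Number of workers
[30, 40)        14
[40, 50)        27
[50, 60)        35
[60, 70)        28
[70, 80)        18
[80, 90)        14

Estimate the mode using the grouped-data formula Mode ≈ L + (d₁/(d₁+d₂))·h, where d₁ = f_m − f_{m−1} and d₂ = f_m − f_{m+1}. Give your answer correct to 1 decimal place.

55.3

Modal class: [50, 60) (highest frequency 35).
d₁ = 35 − 27 = 8, d₂ = 35 − 28 = 7
Mode ≈ 50 + (8/(8+7)) × 10 = 50 + 5.3333 = 55.3333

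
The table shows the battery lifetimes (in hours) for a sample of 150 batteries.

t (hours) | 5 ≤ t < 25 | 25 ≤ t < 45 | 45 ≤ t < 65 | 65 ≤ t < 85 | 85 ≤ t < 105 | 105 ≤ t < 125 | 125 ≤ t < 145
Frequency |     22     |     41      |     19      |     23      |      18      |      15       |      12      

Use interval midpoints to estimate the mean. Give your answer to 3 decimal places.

Midpoints: 15, 35, 55, 75, 95, 115, 135
Σfm = 22×15 + 41×35 + 19×55 + 23×75 + 18×95 + 15×115 + 12×135 = 9590
n = Σf = 150
Mean = 9590 / 150 = 63.9333

63.933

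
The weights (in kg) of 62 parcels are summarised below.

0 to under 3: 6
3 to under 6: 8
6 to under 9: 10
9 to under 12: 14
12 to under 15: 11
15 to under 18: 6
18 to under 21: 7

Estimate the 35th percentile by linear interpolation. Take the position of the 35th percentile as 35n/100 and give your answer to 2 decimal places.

8.31

Cumulative frequencies: 6, 14, 24, 38, 49, 55, 62
n = 62; position = 35n/100 = 21.7.
This falls in the class 6 to under 9: L = 6, F = 14, f = 10, h = 3.
35th percentile ≈ 6 + ((21.7 − 14) / 10) × 3 = 8.3100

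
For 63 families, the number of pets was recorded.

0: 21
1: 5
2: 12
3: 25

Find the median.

Cumulative frequencies: 21, 26, 38, 63
n = 63, so the median is the value in position (n+1)/2 = 32.
Position 32 falls at value 2.

2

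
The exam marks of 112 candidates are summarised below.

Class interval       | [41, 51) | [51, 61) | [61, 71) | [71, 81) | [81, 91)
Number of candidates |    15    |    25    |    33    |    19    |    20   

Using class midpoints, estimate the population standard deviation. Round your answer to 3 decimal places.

12.812

Midpoints: 46, 56, 66, 76, 86
n = 112, Σfm = 7432, mean = 66.3571
Σfm² = 511552
Σf(m − x̄)² = Σfm² − (Σfm)²/n = 511552 − 7432²/112 = 18385.7143
Population variance = 18385.7143 / 112 = 164.1582
Standard deviation = √164.1582 = 12.8124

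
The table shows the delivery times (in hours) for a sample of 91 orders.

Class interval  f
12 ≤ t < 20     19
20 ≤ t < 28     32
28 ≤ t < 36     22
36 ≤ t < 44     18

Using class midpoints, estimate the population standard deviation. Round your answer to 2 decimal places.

8.23

Midpoints: 16, 24, 32, 40
n = 91, Σfm = 2496, mean = 27.4286
Σfm² = 74624
Σf(m − x̄)² = Σfm² − (Σfm)²/n = 74624 − 2496²/91 = 6162.2857
Population variance = 6162.2857 / 91 = 67.7174
Standard deviation = √67.7174 = 8.2291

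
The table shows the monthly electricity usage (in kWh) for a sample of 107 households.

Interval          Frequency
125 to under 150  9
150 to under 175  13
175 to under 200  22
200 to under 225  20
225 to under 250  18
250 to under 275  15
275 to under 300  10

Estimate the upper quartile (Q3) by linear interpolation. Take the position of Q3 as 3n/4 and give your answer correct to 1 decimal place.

247.6

Cumulative frequencies: 9, 22, 44, 64, 82, 97, 107
n = 107; position = 3n/4 = 80.25.
This falls in the class 225 to under 250: L = 225, F = 64, f = 18, h = 25.
Upper quartile ≈ 225 + ((80.25 − 64) / 18) × 25 = 247.5694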